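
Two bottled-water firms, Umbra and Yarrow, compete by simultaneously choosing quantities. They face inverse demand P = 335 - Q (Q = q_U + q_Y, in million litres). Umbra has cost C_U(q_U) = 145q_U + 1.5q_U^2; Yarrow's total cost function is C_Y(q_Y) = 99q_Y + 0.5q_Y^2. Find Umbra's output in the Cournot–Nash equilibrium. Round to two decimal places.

Umbra's profit: π_U = (335 - Q)q_U - (145q_U + (3/2)q_U²). Setting ∂π_U/∂q_U = 0: 190 - 5q_U - (q_Y) = 0.
Yarrow's profit: π_Y = (335 - Q)q_Y - (99q_Y + (1/2)q_Y²). Setting ∂π_Y/∂q_Y = 0: 236 - 3q_Y - (q_U) = 0.
Best responses: q_U = (190 - q_Y)/5, q_Y = (236 - q_U)/3.
Solving the pair: q_U = 167/7, q_Y = 495/7.

23.86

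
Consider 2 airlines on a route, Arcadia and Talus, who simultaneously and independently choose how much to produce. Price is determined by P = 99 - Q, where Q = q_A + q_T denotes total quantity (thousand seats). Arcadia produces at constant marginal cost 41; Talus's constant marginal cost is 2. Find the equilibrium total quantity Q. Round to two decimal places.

Arcadia's profit: π_A = (99 - Q)q_A - (41q_A). Setting ∂π_A/∂q_A = 0: 58 - 2q_A - (q_T) = 0.
Talus's first-order condition: 97 - 2q_T - (q_A) = 0.
Best responses: q_A = (58 - q_T)/2, q_T = (97 - q_A)/2.
Solving the pair: q_A = 19/3, q_T = 136/3.
Total output Q = 19/3 + 136/3 = 155/3.

51.67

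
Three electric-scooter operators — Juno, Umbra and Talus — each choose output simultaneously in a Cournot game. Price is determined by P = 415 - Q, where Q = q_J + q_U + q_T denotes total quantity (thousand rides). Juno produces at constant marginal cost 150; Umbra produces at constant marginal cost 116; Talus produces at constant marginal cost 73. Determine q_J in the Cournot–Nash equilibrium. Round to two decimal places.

Juno's profit: π_J = (415 - Q)q_J - (150q_J). Setting ∂π_J/∂q_J = 0: 265 - 2q_J - (q_U + q_T) = 0.
Umbra's first-order condition: 299 - 2q_U - (q_J + q_T) = 0.
Talus's profit: π_T = (415 - Q)q_T - (73q_T). Setting ∂π_T/∂q_T = 0: 342 - 2q_T - (q_J + q_U) = 0.
Summing all 3 equations gives 906 − 4Q = 0, hence Q = 453/2.
Back-substituting: q_J = (265 − 453/2) = 77/2, q_U = (299 − 453/2) = 145/2, q_T = (342 − 453/2) = 231/2.

38.50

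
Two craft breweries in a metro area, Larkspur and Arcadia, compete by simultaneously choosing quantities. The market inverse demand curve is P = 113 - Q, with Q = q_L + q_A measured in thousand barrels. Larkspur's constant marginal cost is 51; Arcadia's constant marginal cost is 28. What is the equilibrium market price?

Larkspur's profit: π_L = (113 - Q)q_L - (51q_L). Setting ∂π_L/∂q_L = 0: 62 - 2q_L - (q_A) = 0.
Arcadia's profit: π_A = (113 - Q)q_A - (28q_A). Setting ∂π_A/∂q_A = 0: 85 - 2q_A - (q_L) = 0.
Rearranging gives the reaction functions q_L = (62 - q_A)/2 and q_A = (85 - q_L)/2.
Solving the pair: q_L = 13, q_A = 36.
Total output Q = 49, so price P = 113 - 49 = 64.

64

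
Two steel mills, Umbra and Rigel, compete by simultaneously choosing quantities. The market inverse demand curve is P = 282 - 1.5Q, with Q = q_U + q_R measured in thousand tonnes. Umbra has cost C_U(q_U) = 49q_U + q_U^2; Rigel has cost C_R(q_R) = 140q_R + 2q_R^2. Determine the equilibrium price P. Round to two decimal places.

Umbra's profit: π_U = (282 - 1.5Q)q_U - (49q_U + q_U²). Setting ∂π_U/∂q_U = 0: 233 - 5q_U - (3/2)(q_R) = 0.
Rigel's profit: π_R = (282 - 1.5Q)q_R - (140q_R + 2q_R²). Setting ∂π_R/∂q_R = 0: 142 - 7q_R - (3/2)(q_U) = 0.
Rearranging gives the reaction functions q_U = (233 - (3/2)q_R)/5 and q_R = (142 - (3/2)q_U)/7.
Substituting one into the other gives q_U = 43.2977 and q_R = 1442/131.
Total output Q = 54.3053, so price P = 282 - (3/2)·54.3053 = 200.5420.

200.54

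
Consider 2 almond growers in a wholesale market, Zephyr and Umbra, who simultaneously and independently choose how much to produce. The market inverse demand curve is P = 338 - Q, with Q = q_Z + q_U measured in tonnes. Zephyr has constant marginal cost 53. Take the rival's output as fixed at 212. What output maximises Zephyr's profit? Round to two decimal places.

With the rival's output fixed at 212, Zephyr's profit is π_Z = (338 - 212 - q_Z)q_Z - (53q_Z) = (126 - q_Z)q_Z - (53q_Z).
∂π_Z/∂q_Z = 73 - 2q_Z = 0, so q_Z = 73/2.

36.50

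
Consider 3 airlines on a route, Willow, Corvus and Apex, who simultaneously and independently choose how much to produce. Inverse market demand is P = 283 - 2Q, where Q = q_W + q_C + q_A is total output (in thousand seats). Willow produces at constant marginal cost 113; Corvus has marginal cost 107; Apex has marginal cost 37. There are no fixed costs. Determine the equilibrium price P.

Willow's profit: π_W = (283 - 2Q)q_W - (113q_W). Setting ∂π_W/∂q_W = 0: 170 - 4q_W - 2(q_C + q_A) = 0.
Corvus's first-order condition: 176 - 4q_C - 2(q_W + q_A) = 0.
Apex's first-order condition: 246 - 4q_A - 2(q_W + q_C) = 0.
Adding the 3 first-order conditions: 592 − 8Q = 0, so Q = 74.
Back-substituting: q_W = (170 − 148)/2 = 11, q_C = (176 − 148)/2 = 14, q_A = (246 − 148)/2 = 49.
Total output Q = 74, so price P = 283 - 2·74 = 135.

135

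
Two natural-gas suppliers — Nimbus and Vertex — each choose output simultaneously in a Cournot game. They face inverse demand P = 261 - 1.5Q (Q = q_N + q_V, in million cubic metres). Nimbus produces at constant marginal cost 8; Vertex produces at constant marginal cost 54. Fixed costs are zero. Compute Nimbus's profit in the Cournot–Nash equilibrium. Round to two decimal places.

6622.30

Nimbus's profit: π_N = (261 - 1.5Q)q_N - (8q_N). Setting ∂π_N/∂q_N = 0: 253 - 3q_N - (3/2)(q_V) = 0.
Vertex's first-order condition: 207 - 3q_V - (3/2)(q_N) = 0.
Rearranging gives the reaction functions q_N = (253 - (3/2)q_V)/3 and q_V = (207 - (3/2)q_N)/3.
Substituting one into the other gives q_N = 598/9 and q_V = 322/9.
Price P = 261 - (3/2)·(920/9) = 323/3.
Nimbus's profit: (323/3 - 8)·(598/9) = 6622.2963.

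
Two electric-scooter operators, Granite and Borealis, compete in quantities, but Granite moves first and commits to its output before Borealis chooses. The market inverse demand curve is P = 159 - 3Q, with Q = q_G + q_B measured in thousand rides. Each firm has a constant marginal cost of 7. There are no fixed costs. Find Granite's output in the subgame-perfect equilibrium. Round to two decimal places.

25.33

Solve by backward induction. Given q_G, the follower Borealis maximises π_B = (159 - 3q_G - 3q_B)q_B - 7q_B.
Follower FOC: 152 - 3q_G - 6q_B = 0, so q_B(q_G) = (152 - 3q_G)/6.
Granite substitutes q_B(q_G) into its own profit: π_G = q_G(159 - 3q_G - (152 - 3q_G)/2) - 7q_G = (83 - (3/2)q_G)q_G - 7q_G.
Leader FOC: 76 - 3q_G = 0, so q_G = 76/3.
Then q_B = (152 - 3·(76/3))/6 = 38/3.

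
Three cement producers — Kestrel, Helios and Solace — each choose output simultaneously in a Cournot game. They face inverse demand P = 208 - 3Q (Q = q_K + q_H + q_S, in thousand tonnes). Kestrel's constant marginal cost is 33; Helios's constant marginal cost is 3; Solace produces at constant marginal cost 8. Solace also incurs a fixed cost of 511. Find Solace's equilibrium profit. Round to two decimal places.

Kestrel's profit: π_K = (208 - 3Q)q_K - (33q_K). Setting ∂π_K/∂q_K = 0: 175 - 6q_K - 3(q_H + q_S) = 0.
Helios's first-order condition: 205 - 6q_H - 3(q_K + q_S) = 0.
Solace's first-order condition: 200 - 6q_S - 3(q_K + q_H) = 0.
Adding the 3 first-order conditions: 580 − 12Q = 0, so Q = 145/3.
Back-substituting: q_K = (175 − 145)/3 = 10, q_H = (205 − 145)/3 = 20, q_S = (200 − 145)/3 = 55/3.
Price P = 208 - 3·(145/3) = 63.
Solace's profit: (63 - 8)·(55/3) - 511 = 1492/3.

497.33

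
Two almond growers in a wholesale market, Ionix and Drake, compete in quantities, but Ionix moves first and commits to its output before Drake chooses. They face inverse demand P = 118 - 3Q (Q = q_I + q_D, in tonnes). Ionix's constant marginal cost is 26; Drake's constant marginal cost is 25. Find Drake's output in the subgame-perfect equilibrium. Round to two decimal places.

Solve by backward induction. Given q_I, the follower Drake maximises π_D = (118 - 3q_I - 3q_D)q_D - 25q_D.
Setting the follower's marginal profit to zero, 93 - 3q_I - 6q_D = 0, i.e. q_D = (93 - 3q_I)/6.
The leader anticipates this reaction. Substituting into P = 118 - 3Q gives P = 143/2 - (3/2)q_I, so π_I = (143/2 - (3/2)q_I)q_I - 26q_I.
Maximising: ∂π_I/∂q_I = 91/2 - 3q_I = 0, giving q_I = 91/6.
Then q_D = (93 - 3·(91/6))/6 = 95/12.

7.92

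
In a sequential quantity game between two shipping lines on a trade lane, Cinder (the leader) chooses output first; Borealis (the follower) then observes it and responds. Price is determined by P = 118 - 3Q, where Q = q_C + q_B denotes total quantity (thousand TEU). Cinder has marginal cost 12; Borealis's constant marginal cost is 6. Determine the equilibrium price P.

Solve by backward induction. Given q_C, the follower Borealis maximises π_B = (118 - 3q_C - 3q_B)q_B - 6q_B.
Setting the follower's marginal profit to zero, 112 - 3q_C - 6q_B = 0, i.e. q_B = (112 - 3q_C)/6.
The leader anticipates this reaction. Substituting into P = 118 - 3Q gives P = 62 - (3/2)q_C, so π_C = (62 - (3/2)q_C)q_C - 12q_C.
Maximising: ∂π_C/∂q_C = 50 - 3q_C = 0, giving q_C = 50/3.
Then q_B = (112 - 3·(50/3))/6 = 31/3.
Total output Q = 27, so price P = 118 - 3·27 = 37.

37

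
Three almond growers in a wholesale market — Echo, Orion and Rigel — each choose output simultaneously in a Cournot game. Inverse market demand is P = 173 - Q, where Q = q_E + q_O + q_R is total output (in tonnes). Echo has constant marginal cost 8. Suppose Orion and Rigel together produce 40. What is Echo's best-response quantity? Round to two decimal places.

62.50

With rivals' combined output fixed at 40, Echo's profit is π_E = (173 - 40 - q_E)q_E - (8q_E) = (133 - q_E)q_E - (8q_E).
∂π_E/∂q_E = 125 - 2q_E = 0, so q_E = 125/2.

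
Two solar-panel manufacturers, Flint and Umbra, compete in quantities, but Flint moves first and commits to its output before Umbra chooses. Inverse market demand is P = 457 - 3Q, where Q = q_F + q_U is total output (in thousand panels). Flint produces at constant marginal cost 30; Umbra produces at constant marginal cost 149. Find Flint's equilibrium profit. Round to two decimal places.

12421.50

Solve by backward induction. Given q_F, the follower Umbra maximises π_U = (457 - 3q_F - 3q_U)q_U - 149q_U.
∂π_U/∂q_U = 308 - 3q_F - 6q_U = 0 gives the reaction function q_U = (308 - 3q_F)/6.
The leader anticipates this reaction. Substituting into P = 457 - 3Q gives P = 303 - (3/2)q_F, so π_F = (303 - (3/2)q_F)q_F - 30q_F.
Maximising: ∂π_F/∂q_F = 273 - 3q_F = 0, giving q_F = 91.
Then q_U = (308 - 3·91)/6 = 35/6.
Price P = 457 - 3·(581/6) = 333/2.
Flint's profit: (333/2 - 30)·91 = 12421.5000.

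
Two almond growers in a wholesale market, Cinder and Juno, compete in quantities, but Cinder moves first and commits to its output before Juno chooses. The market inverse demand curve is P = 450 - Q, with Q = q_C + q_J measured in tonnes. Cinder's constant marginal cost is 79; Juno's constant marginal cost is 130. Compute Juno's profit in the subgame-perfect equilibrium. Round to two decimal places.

Solve by backward induction. Given q_C, the follower Juno maximises π_J = (450 - q_C - q_J)q_J - 130q_J.
Follower FOC: 320 - q_C - 2q_J = 0, so q_J(q_C) = (320 - q_C)/2.
Cinder substitutes q_J(q_C) into its own profit: π_C = q_C(450 - q_C - (320 - q_C)/2) - 79q_C = (290 - (1/2)q_C)q_C - 79q_C.
Maximising: ∂π_C/∂q_C = 211 - q_C = 0, giving q_C = 211.
Then q_J = (320 - 211)/2 = 109/2.
Price P = 450 - 531/2 = 369/2.
Juno's profit: (369/2 - 130)·(109/2) = 2970.2500.

2970.25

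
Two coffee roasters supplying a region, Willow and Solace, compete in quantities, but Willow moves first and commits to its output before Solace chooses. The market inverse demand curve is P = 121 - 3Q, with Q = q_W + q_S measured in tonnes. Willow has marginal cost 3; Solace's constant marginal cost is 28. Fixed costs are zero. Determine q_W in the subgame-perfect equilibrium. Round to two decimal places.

The follower Solace best-responds to any q_W: π_S = (121 - 3Q)q_S - 28q_S.
Setting the follower's marginal profit to zero, 93 - 3q_W - 6q_S = 0, i.e. q_S = (93 - 3q_W)/6.
Willow substitutes q_S(q_W) into its own profit: π_W = q_W(121 - 3q_W - (93 - 3q_W)/2) - 3q_W = (149/2 - (3/2)q_W)q_W - 3q_W.
Maximising: ∂π_W/∂q_W = 143/2 - 3q_W = 0, giving q_W = 143/6.
Then q_S = (93 - 3·(143/6))/6 = 43/12.

23.83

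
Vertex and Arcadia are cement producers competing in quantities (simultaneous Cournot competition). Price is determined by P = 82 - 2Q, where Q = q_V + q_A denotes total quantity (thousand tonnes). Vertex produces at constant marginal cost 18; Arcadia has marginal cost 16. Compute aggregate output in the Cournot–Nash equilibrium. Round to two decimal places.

21.67

Vertex's profit: π_V = (82 - 2Q)q_V - (18q_V). Setting ∂π_V/∂q_V = 0: 64 - 4q_V - 2(q_A) = 0.
Arcadia's profit: π_A = (82 - 2Q)q_A - (16q_A). Setting ∂π_A/∂q_A = 0: 66 - 4q_A - 2(q_V) = 0.
Best responses: q_V = (64 - 2q_A)/4, q_A = (66 - 2q_V)/4.
Substituting one into the other gives q_V = 31/3 and q_A = 34/3.
Total output Q = 31/3 + 34/3 = 65/3.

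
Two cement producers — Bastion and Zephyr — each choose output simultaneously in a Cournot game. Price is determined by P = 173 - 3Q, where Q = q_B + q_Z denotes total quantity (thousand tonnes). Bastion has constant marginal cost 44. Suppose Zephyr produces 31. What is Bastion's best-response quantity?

With the rival's output fixed at 31, Bastion's profit is π_B = (173 - 3·31 - 3q_B)q_B - (44q_B) = (80 - 3q_B)q_B - (44q_B).
∂π_B/∂q_B = 36 - 6q_B = 0, so q_B = 6.

6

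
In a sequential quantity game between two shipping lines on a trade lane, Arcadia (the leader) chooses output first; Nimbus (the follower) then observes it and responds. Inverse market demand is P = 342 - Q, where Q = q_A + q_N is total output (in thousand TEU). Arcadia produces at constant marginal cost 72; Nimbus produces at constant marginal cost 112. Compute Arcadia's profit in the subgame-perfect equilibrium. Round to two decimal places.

Solve by backward induction. Given q_A, the follower Nimbus maximises π_N = (342 - q_A - q_N)q_N - 112q_N.
∂π_N/∂q_N = 230 - q_A - 2q_N = 0 gives the reaction function q_N = (230 - q_A)/2.
Arcadia substitutes q_N(q_A) into its own profit: π_A = q_A(342 - q_A - (230 - q_A)/2) - 72q_A = (227 - (1/2)q_A)q_A - 72q_A.
Maximising: ∂π_A/∂q_A = 155 - q_A = 0, giving q_A = 155.
Then q_N = (230 - 155)/2 = 75/2.
Price P = 342 - 385/2 = 299/2.
Arcadia's profit: (299/2 - 72)·155 = 12012.5000.

12012.50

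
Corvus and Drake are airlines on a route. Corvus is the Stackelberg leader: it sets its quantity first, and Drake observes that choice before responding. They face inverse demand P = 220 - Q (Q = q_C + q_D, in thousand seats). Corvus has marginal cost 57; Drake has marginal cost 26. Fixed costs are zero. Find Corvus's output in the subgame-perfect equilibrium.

Solve by backward induction. Given q_C, the follower Drake maximises π_D = (220 - q_C - q_D)q_D - 26q_D.
Follower FOC: 194 - q_C - 2q_D = 0, so q_D(q_C) = (194 - q_C)/2.
Corvus substitutes q_D(q_C) into its own profit: π_C = q_C(220 - q_C - (194 - q_C)/2) - 57q_C = (123 - (1/2)q_C)q_C - 57q_C.
Leader FOC: 66 - q_C = 0, so q_C = 66.
Then q_D = (194 - 66)/2 = 64.

66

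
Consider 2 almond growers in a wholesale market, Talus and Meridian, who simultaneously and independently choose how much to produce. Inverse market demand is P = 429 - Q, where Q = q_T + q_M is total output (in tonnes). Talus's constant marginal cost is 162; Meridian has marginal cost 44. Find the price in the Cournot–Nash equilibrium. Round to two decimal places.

Talus's profit: π_T = (429 - Q)q_T - (162q_T). Setting ∂π_T/∂q_T = 0: 267 - 2q_T - (q_M) = 0.
Meridian's first-order condition: 385 - 2q_M - (q_T) = 0.
So q_T = (267 - q_M)/2 and q_M = (385 - q_T)/2.
Solving the pair: q_T = 149/3, q_M = 503/3.
Total output Q = 652/3, so price P = 429 - 652/3 = 635/3.

211.67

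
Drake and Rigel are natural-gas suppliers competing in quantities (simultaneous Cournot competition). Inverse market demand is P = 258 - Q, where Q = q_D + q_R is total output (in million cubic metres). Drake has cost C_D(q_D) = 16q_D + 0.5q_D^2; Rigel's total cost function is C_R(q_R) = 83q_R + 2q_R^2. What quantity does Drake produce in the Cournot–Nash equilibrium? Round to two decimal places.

Drake's profit: π_D = (258 - Q)q_D - (16q_D + (1/2)q_D²). Setting ∂π_D/∂q_D = 0: 242 - 3q_D - (q_R) = 0.
Rigel's first-order condition: 175 - 6q_R - (q_D) = 0.
Best responses: q_D = (242 - q_R)/3, q_R = (175 - q_D)/6.
Solving the pair: q_D = 1277/17, q_R = 283/17.

75.12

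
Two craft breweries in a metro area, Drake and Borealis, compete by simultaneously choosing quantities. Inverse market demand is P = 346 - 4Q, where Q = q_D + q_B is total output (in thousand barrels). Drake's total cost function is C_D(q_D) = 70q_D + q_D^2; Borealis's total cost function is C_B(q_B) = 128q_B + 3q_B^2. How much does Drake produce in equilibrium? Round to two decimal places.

Drake's profit: π_D = (346 - 4Q)q_D - (70q_D + q_D²). Setting ∂π_D/∂q_D = 0: 276 - 10q_D - 4(q_B) = 0.
Borealis's profit: π_B = (346 - 4Q)q_B - (128q_B + 3q_B²). Setting ∂π_B/∂q_B = 0: 218 - 14q_B - 4(q_D) = 0.
Rearranging gives the reaction functions q_D = (276 - 4q_B)/10 and q_B = (218 - 4q_D)/14.
Solving the pair: q_D = 748/31, q_B = 269/31.

24.13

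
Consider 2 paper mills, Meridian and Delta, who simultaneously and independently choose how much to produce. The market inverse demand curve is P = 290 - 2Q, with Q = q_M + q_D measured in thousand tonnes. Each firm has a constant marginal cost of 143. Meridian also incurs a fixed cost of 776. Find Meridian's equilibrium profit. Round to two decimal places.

Each firm earns π_i = (290 - 2Q)q_i - 143q_i.
First-order condition (treating rivals' output as given): 147 - 4q_i - 2q_j = 0.
By symmetry each firm produces the same amount; substituting q_j = q_i yields q_i = 147/6 = 49/2.
Price P = 290 - 2·49 = 192.
Meridian's profit: (192 - 143)·(49/2) - 776 = 849/2.

424.50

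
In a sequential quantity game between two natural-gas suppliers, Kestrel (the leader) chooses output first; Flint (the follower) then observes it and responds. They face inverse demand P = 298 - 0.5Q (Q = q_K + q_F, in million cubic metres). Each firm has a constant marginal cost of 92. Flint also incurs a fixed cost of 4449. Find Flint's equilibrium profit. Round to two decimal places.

855.50

Solve by backward induction. Given q_K, the follower Flint maximises π_F = (298 - (1/2)q_K - (1/2)q_F)q_F - 92q_F.
Setting the follower's marginal profit to zero, 206 - (1/2)q_K - q_F = 0, i.e. q_F = (206 - (1/2)q_K).
The leader anticipates this reaction. Substituting into P = 298 - 0.5Q gives P = 195 - (1/4)q_K, so π_K = (195 - (1/4)q_K)q_K - 92q_K.
Maximising: ∂π_K/∂q_K = 103 - (1/2)q_K = 0, giving q_K = 206.
Then q_F = (206 - (1/2)·206) = 103.
Price P = 298 - (1/2)·309 = 287/2.
Flint's profit: (287/2 - 92)·103 - 4449 = 1711/2.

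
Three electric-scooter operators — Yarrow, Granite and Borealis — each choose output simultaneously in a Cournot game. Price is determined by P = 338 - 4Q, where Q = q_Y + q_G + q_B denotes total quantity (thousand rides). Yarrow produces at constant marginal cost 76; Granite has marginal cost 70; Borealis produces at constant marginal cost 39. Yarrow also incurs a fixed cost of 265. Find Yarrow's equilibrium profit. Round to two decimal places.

484.39

Yarrow's profit: π_Y = (338 - 4Q)q_Y - (76q_Y). Setting ∂π_Y/∂q_Y = 0: 262 - 8q_Y - 4(q_G + q_B) = 0.
Granite's profit: π_G = (338 - 4Q)q_G - (70q_G). Setting ∂π_G/∂q_G = 0: 268 - 8q_G - 4(q_Y + q_B) = 0.
Borealis's profit: π_B = (338 - 4Q)q_B - (39q_B). Setting ∂π_B/∂q_B = 0: 299 - 8q_B - 4(q_Y + q_G) = 0.
Summing all 3 equations gives 829 − 16Q = 0, hence Q = 829/16.
Back-substituting: q_Y = (262 − 829/4)/4 = 219/16, q_G = (268 − 829/4)/4 = 243/16, q_B = (299 − 829/4)/4 = 367/16.
Price P = 338 - 4·(829/16) = 523/4.
Yarrow's profit: (523/4 - 76)·(219/16) - 265 = 484.3906.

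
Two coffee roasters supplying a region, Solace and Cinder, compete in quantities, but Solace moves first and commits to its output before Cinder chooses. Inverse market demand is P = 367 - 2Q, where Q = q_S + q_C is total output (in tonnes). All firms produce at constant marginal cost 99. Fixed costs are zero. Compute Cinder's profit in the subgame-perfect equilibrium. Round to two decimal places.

Solve by backward induction. Given q_S, the follower Cinder maximises π_C = (367 - 2q_S - 2q_C)q_C - 99q_C.
∂π_C/∂q_C = 268 - 2q_S - 4q_C = 0 gives the reaction function q_C = (268 - 2q_S)/4.
The leader anticipates this reaction. Substituting into P = 367 - 2Q gives P = 233 - q_S, so π_S = (233 - q_S)q_S - 99q_S.
The leader's first-order condition 134 - 2q_S = 0 yields q_S = 67.
Then q_C = (268 - 2·67)/4 = 67/2.
Price P = 367 - 2·(201/2) = 166.
Cinder's profit: (166 - 99)·(67/2) = 2244.5000.

2244.50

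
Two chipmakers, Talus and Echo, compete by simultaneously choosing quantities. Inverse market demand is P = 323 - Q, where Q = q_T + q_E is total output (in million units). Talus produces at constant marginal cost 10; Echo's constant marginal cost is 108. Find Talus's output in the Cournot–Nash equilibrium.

137

Talus's profit: π_T = (323 - Q)q_T - (10q_T). Setting ∂π_T/∂q_T = 0: 313 - 2q_T - (q_E) = 0.
Echo's first-order condition: 215 - 2q_E - (q_T) = 0.
So q_T = (313 - q_E)/2 and q_E = (215 - q_T)/2.
Substituting one into the other gives q_T = 137 and q_E = 39.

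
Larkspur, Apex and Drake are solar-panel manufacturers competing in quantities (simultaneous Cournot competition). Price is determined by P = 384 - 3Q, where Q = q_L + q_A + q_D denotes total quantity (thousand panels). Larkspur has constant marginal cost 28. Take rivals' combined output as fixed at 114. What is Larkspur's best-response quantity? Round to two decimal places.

With rivals' combined output fixed at 114, Larkspur's profit is π_L = (384 - 3·114 - 3q_L)q_L - (28q_L) = (42 - 3q_L)q_L - (28q_L).
∂π_L/∂q_L = 14 - 6q_L = 0, so q_L = 7/3.

2.33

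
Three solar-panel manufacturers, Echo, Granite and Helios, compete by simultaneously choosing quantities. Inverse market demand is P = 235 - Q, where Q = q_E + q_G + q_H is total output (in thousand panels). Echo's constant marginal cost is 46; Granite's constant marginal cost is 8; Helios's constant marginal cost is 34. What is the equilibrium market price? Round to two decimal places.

80.75

Echo's profit: π_E = (235 - Q)q_E - (46q_E). Setting ∂π_E/∂q_E = 0: 189 - 2q_E - (q_G + q_H) = 0.
Granite's first-order condition: 227 - 2q_G - (q_E + q_H) = 0.
Helios's profit: π_H = (235 - Q)q_H - (34q_H). Setting ∂π_H/∂q_H = 0: 201 - 2q_H - (q_E + q_G) = 0.
Adding the 3 first-order conditions: 617 − 4Q = 0, so Q = 617/4.
Back-substituting: q_E = (189 − 617/4) = 139/4, q_G = (227 − 617/4) = 291/4, q_H = (201 − 617/4) = 187/4.
Total output Q = 617/4, so price P = 235 - 617/4 = 323/4.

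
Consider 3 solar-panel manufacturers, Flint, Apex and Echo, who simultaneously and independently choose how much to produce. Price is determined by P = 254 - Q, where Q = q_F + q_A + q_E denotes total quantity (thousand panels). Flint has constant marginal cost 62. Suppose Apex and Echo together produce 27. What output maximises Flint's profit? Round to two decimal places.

82.50

With rivals' combined output fixed at 27, Flint's profit is π_F = (254 - 27 - q_F)q_F - (62q_F) = (227 - q_F)q_F - (62q_F).
∂π_F/∂q_F = 165 - 2q_F = 0, so q_F = 165/2.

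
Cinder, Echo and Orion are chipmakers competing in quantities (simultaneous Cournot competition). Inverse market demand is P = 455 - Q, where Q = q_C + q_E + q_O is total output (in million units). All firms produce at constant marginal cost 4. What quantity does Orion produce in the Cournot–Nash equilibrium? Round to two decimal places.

112.75

Each firm earns π_i = (455 - Q)q_i - 4q_i.
First-order condition (treating rivals' output as given): 451 - 2q_i - Σ_{j≠i} q_j = 0.
With identical firms every q_j equals q_i, so Σ_{j≠i} q_j = 2q_i and 451 = 4q_i, giving q_i = 451/4.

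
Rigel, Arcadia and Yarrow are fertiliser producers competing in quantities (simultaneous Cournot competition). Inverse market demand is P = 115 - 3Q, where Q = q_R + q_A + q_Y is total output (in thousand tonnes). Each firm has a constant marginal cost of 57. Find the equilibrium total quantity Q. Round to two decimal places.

A representative firm's profit is π_i = q_i(115 - 3Q) - 57q_i.
Setting ∂π_i/∂q_i = 0 with rivals' quantities fixed: 58 - 6q_i - 3·Σ_{j≠i} q_j = 0.
With identical firms every q_j equals q_i, so Σ_{j≠i} q_j = 2q_i and 58 = 12q_i, giving q_i = 29/6.
Total output Q = 29/6 + 29/6 + 29/6 = 29/2.

14.50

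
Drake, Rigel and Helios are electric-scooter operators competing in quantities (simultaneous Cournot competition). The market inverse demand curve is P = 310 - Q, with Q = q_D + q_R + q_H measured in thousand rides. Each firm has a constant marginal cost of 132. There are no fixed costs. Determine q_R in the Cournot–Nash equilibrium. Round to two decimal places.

Each firm earns π_i = (310 - Q)q_i - 132q_i.
First-order condition (treating rivals' output as given): 178 - 2q_i - Σ_{j≠i} q_j = 0.
By symmetry each firm produces the same amount; substituting Σ_{j≠i} q_j = 2q_i yields q_i = 178/4 = 89/2.

44.50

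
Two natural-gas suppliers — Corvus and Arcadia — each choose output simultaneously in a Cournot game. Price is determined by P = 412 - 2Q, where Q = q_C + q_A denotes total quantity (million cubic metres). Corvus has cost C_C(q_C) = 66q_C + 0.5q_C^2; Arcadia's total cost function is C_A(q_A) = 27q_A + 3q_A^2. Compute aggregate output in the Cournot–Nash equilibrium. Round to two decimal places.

85.28

Corvus's profit: π_C = (412 - 2Q)q_C - (66q_C + (1/2)q_C²). Setting ∂π_C/∂q_C = 0: 346 - 5q_C - 2(q_A) = 0.
Arcadia's profit: π_A = (412 - 2Q)q_A - (27q_A + 3q_A²). Setting ∂π_A/∂q_A = 0: 385 - 10q_A - 2(q_C) = 0.
Rearranging gives the reaction functions q_C = (346 - 2q_A)/5 and q_A = (385 - 2q_C)/10.
Substituting one into the other gives q_C = 1345/23 and q_A = 1233/46.
Total output Q = 1345/23 + 1233/46 = 85.2826.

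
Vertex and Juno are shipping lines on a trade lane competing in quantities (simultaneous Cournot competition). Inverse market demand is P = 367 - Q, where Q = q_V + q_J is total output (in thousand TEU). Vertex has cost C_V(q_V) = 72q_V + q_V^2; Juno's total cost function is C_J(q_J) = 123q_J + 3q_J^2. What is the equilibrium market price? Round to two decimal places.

Vertex's profit: π_V = (367 - Q)q_V - (72q_V + q_V²). Setting ∂π_V/∂q_V = 0: 295 - 4q_V - (q_J) = 0.
Juno's first-order condition: 244 - 8q_J - (q_V) = 0.
Best responses: q_V = (295 - q_J)/4, q_J = (244 - q_V)/8.
Substituting one into the other gives q_V = 68.2581 and q_J = 681/31.
Total output Q = 90.2258, so price P = 367 - 90.2258 = 276.7742.

276.77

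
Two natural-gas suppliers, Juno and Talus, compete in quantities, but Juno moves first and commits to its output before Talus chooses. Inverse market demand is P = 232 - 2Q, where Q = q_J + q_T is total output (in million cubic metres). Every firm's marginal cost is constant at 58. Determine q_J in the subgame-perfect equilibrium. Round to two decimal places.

43.50

The follower Talus best-responds to any q_J: π_T = (232 - 2Q)q_T - 58q_T.
∂π_T/∂q_T = 174 - 2q_J - 4q_T = 0 gives the reaction function q_T = (174 - 2q_J)/4.
The leader anticipates this reaction. Substituting into P = 232 - 2Q gives P = 145 - q_J, so π_J = (145 - q_J)q_J - 58q_J.
The leader's first-order condition 87 - 2q_J = 0 yields q_J = 87/2.
Then q_T = (174 - 2·(87/2))/4 = 87/4.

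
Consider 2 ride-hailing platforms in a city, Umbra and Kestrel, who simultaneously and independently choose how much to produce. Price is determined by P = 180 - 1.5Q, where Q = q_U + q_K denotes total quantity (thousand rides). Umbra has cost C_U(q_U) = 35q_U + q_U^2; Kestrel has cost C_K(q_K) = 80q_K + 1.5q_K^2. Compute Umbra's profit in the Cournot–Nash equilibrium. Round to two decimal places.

1682.98

Umbra's profit: π_U = (180 - 1.5Q)q_U - (35q_U + q_U²). Setting ∂π_U/∂q_U = 0: 145 - 5q_U - (3/2)(q_K) = 0.
Kestrel's first-order condition: 100 - 6q_K - (3/2)(q_U) = 0.
So q_U = (145 - (3/2)q_K)/5 and q_K = (100 - (3/2)q_U)/6.
Substituting one into the other gives q_U = 960/37 and q_K = 1130/111.
Price P = 180 - (3/2)·36.1261 = 125.8108.
Umbra's profit: 125.8108·(960/37) - 35·(960/37) - (960/37)² = 1682.9803.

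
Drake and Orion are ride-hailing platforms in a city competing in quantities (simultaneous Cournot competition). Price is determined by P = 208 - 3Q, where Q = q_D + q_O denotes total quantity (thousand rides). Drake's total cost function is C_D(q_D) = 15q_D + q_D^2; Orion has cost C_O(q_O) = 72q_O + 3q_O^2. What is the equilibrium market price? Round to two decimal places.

Drake's profit: π_D = (208 - 3Q)q_D - (15q_D + q_D²). Setting ∂π_D/∂q_D = 0: 193 - 8q_D - 3(q_O) = 0.
Orion's first-order condition: 136 - 12q_O - 3(q_D) = 0.
So q_D = (193 - 3q_O)/8 and q_O = (136 - 3q_D)/12.
Solving the pair: q_D = 636/29, q_O = 509/87.
Total output Q = 27.7816, so price P = 208 - 3·27.7816 = 124.6552.

124.66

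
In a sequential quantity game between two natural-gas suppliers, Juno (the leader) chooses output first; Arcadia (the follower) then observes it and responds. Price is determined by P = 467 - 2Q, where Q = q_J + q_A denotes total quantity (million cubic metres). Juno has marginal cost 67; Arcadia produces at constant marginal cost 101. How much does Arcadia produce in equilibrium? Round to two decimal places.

Solve by backward induction. Given q_J, the follower Arcadia maximises π_A = (467 - 2q_J - 2q_A)q_A - 101q_A.
∂π_A/∂q_A = 366 - 2q_J - 4q_A = 0 gives the reaction function q_A = (366 - 2q_J)/4.
Juno substitutes q_A(q_J) into its own profit: π_J = q_J(467 - 2q_J - (366 - 2q_J)/2) - 67q_J = (284 - q_J)q_J - 67q_J.
The leader's first-order condition 217 - 2q_J = 0 yields q_J = 217/2.
Then q_A = (366 - 2·(217/2))/4 = 149/4.

37.25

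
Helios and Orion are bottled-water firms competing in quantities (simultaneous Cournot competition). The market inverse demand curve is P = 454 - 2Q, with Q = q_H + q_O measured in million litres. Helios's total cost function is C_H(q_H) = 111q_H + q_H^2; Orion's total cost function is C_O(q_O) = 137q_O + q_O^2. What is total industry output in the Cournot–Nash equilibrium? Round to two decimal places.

82.50

Helios's profit: π_H = (454 - 2Q)q_H - (111q_H + q_H²). Setting ∂π_H/∂q_H = 0: 343 - 6q_H - 2(q_O) = 0.
Orion's profit: π_O = (454 - 2Q)q_O - (137q_O + q_O²). Setting ∂π_O/∂q_O = 0: 317 - 6q_O - 2(q_H) = 0.
Best responses: q_H = (343 - 2q_O)/6, q_O = (317 - 2q_H)/6.
Substituting one into the other gives q_H = 89/2 and q_O = 38.
Total output Q = 89/2 + 38 = 165/2.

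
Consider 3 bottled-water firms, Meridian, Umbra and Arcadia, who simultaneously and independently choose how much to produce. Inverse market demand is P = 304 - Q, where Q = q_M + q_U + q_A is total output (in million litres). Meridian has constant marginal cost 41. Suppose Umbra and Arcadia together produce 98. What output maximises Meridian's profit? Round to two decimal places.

With rivals' combined output fixed at 98, Meridian's profit is π_M = (304 - 98 - q_M)q_M - (41q_M) = (206 - q_M)q_M - (41q_M).
∂π_M/∂q_M = 165 - 2q_M = 0, so q_M = 165/2.

82.50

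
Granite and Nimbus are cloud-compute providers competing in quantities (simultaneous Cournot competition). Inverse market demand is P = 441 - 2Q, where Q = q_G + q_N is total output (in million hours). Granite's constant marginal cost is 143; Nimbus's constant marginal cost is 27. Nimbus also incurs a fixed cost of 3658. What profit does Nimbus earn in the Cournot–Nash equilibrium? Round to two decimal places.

11947.56

Granite's profit: π_G = (441 - 2Q)q_G - (143q_G). Setting ∂π_G/∂q_G = 0: 298 - 4q_G - 2(q_N) = 0.
Nimbus's first-order condition: 414 - 4q_N - 2(q_G) = 0.
So q_G = (298 - 2q_N)/4 and q_N = (414 - 2q_G)/4.
Solving the pair: q_G = 91/3, q_N = 265/3.
Price P = 441 - 2·(356/3) = 611/3.
Nimbus's profit: (611/3 - 27)·(265/3) - 3658 = 11947.5556.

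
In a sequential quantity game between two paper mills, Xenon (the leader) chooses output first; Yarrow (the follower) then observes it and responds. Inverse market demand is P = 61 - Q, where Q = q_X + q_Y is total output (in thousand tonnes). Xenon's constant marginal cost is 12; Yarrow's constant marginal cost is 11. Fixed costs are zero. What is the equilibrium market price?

Solve by backward induction. Given q_X, the follower Yarrow maximises π_Y = (61 - q_X - q_Y)q_Y - 11q_Y.
Setting the follower's marginal profit to zero, 50 - q_X - 2q_Y = 0, i.e. q_Y = (50 - q_X)/2.
The leader anticipates this reaction. Substituting into P = 61 - Q gives P = 36 - (1/2)q_X, so π_X = (36 - (1/2)q_X)q_X - 12q_X.
The leader's first-order condition 24 - q_X = 0 yields q_X = 24.
Then q_Y = (50 - 24)/2 = 13.
Total output Q = 37, so price P = 61 - 37 = 24.

24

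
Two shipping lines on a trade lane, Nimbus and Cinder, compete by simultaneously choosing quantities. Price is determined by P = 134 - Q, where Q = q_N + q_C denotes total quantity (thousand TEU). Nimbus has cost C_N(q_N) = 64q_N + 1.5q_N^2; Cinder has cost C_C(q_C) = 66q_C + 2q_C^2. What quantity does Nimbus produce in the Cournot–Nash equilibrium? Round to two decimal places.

12.14

Nimbus's profit: π_N = (134 - Q)q_N - (64q_N + (3/2)q_N²). Setting ∂π_N/∂q_N = 0: 70 - 5q_N - (q_C) = 0.
Cinder's profit: π_C = (134 - Q)q_C - (66q_C + 2q_C²). Setting ∂π_C/∂q_C = 0: 68 - 6q_C - (q_N) = 0.
Rearranging gives the reaction functions q_N = (70 - q_C)/5 and q_C = (68 - q_N)/6.
Solving the pair: q_N = 352/29, q_C = 270/29.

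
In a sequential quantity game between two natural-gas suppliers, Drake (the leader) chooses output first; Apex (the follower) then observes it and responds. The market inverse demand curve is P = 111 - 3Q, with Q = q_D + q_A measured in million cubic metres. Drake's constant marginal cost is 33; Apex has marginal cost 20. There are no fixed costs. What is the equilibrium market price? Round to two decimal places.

The follower Apex best-responds to any q_D: π_A = (111 - 3Q)q_A - 20q_A.
Follower FOC: 91 - 3q_D - 6q_A = 0, so q_A(q_D) = (91 - 3q_D)/6.
The leader anticipates this reaction. Substituting into P = 111 - 3Q gives P = 131/2 - (3/2)q_D, so π_D = (131/2 - (3/2)q_D)q_D - 33q_D.
Leader FOC: 65/2 - 3q_D = 0, so q_D = 65/6.
Then q_A = (91 - 3·(65/6))/6 = 39/4.
Total output Q = 247/12, so price P = 111 - 3·(247/12) = 197/4.

49.25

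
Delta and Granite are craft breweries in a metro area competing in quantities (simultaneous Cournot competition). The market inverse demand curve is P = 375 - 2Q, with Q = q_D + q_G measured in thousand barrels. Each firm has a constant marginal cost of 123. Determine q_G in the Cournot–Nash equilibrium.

42

A representative firm's profit is π_i = q_i(375 - 2Q) - 123q_i.
Setting ∂π_i/∂q_i = 0 with rivals' quantities fixed: 252 - 4q_i - 2q_j = 0.
By symmetry each firm produces the same amount; substituting q_j = q_i yields q_i = 252/6 = 42.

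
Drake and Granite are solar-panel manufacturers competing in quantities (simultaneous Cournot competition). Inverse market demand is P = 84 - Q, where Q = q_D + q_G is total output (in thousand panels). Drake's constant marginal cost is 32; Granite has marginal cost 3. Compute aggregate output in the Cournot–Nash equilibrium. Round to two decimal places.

Drake's profit: π_D = (84 - Q)q_D - (32q_D). Setting ∂π_D/∂q_D = 0: 52 - 2q_D - (q_G) = 0.
Granite's profit: π_G = (84 - Q)q_G - (3q_G). Setting ∂π_G/∂q_G = 0: 81 - 2q_G - (q_D) = 0.
So q_D = (52 - q_G)/2 and q_G = (81 - q_D)/2.
Substituting one into the other gives q_D = 23/3 and q_G = 110/3.
Total output Q = 23/3 + 110/3 = 133/3.

44.33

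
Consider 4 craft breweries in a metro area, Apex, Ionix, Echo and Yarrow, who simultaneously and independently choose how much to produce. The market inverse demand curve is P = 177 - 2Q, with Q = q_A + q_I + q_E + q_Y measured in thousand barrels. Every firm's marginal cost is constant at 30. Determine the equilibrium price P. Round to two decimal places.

A representative firm's profit is π_i = q_i(177 - 2Q) - 30q_i.
First-order condition (treating rivals' output as given): 147 - 4q_i - 2·Σ_{j≠i} q_j = 0.
By symmetry each firm produces the same amount; substituting Σ_{j≠i} q_j = 3q_i yields q_i = 147/10.
Total output Q = 294/5, so price P = 177 - 2·(294/5) = 297/5.

59.40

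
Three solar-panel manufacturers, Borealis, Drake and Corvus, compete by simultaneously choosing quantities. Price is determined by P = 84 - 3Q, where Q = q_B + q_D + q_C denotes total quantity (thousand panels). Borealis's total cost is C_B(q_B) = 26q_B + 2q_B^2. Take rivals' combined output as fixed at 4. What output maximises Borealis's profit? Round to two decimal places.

With rivals' combined output fixed at 4, Borealis's profit is π_B = (84 - 3·4 - 3q_B)q_B - (26q_B + 2q_B²) = (72 - 3q_B)q_B - (26q_B + 2q_B²).
∂π_B/∂q_B = 46 - 10q_B = 0, so q_B = 23/5.

4.60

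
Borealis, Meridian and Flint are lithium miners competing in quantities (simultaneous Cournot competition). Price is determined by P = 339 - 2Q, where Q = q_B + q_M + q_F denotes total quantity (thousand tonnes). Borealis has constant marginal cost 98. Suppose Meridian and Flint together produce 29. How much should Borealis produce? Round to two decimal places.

With rivals' combined output fixed at 29, Borealis's profit is π_B = (339 - 2·29 - 2q_B)q_B - (98q_B) = (281 - 2q_B)q_B - (98q_B).
∂π_B/∂q_B = 183 - 4q_B = 0, so q_B = 183/4.

45.75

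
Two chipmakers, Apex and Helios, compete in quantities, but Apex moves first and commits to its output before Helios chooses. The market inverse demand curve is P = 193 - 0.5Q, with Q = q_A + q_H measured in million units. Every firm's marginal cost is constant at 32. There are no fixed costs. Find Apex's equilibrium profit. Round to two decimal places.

The follower Helios best-responds to any q_A: π_H = (193 - 0.5Q)q_H - 32q_H.
∂π_H/∂q_H = 161 - (1/2)q_A - q_H = 0 gives the reaction function q_H = (161 - (1/2)q_A).
The leader anticipates this reaction. Substituting into P = 193 - 0.5Q gives P = 225/2 - (1/4)q_A, so π_A = (225/2 - (1/4)q_A)q_A - 32q_A.
The leader's first-order condition 161/2 - (1/2)q_A = 0 yields q_A = 161.
Then q_H = (161 - (1/2)·161) = 161/2.
Price P = 193 - (1/2)·(483/2) = 289/4.
Apex's profit: (289/4 - 32)·161 = 6480.2500.

6480.25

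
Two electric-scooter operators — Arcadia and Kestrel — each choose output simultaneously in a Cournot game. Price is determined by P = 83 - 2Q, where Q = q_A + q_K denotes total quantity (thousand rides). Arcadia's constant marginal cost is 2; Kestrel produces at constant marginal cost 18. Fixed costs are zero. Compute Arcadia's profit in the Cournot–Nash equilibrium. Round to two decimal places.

Arcadia's profit: π_A = (83 - 2Q)q_A - (2q_A). Setting ∂π_A/∂q_A = 0: 81 - 4q_A - 2(q_K) = 0.
Kestrel's first-order condition: 65 - 4q_K - 2(q_A) = 0.
Best responses: q_A = (81 - 2q_K)/4, q_K = (65 - 2q_A)/4.
Substituting one into the other gives q_A = 97/6 and q_K = 49/6.
Price P = 83 - 2·(73/3) = 103/3.
Arcadia's profit: (103/3 - 2)·(97/6) = 522.7222.

522.72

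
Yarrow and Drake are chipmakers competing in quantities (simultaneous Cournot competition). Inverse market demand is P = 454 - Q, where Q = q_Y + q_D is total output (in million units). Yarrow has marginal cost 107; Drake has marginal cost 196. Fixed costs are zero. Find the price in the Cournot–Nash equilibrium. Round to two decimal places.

Yarrow's profit: π_Y = (454 - Q)q_Y - (107q_Y). Setting ∂π_Y/∂q_Y = 0: 347 - 2q_Y - (q_D) = 0.
Drake's profit: π_D = (454 - Q)q_D - (196q_D). Setting ∂π_D/∂q_D = 0: 258 - 2q_D - (q_Y) = 0.
So q_Y = (347 - q_D)/2 and q_D = (258 - q_Y)/2.
Solving the pair: q_Y = 436/3, q_D = 169/3.
Total output Q = 605/3, so price P = 454 - 605/3 = 757/3.

252.33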